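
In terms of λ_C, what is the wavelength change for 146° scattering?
1.8290 λ_C

The Compton shift formula is:
Δλ = λ_C(1 - cos θ)

Dividing both sides by λ_C:
Δλ/λ_C = 1 - cos θ

For θ = 146°:
Δλ/λ_C = 1 - cos(146°)
Δλ/λ_C = 1 - -0.8290
Δλ/λ_C = 1.8290

This means the shift is 1.8290 × λ_C = 4.4378 pm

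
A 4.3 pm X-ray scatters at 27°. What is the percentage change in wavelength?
6.1500%

Calculate the Compton shift:
Δλ = λ_C(1 - cos(27°))
Δλ = 2.4263 × (1 - cos(27°))
Δλ = 2.4263 × 0.1090
Δλ = 0.2645 pm

Percentage change:
(Δλ/λ₀) × 100 = (0.2645/4.3) × 100
= 6.1500%

(Intermediate values are shown rounded; full precision is carried through to the final answer.)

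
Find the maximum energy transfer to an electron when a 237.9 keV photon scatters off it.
114.7071 keV

Maximum energy transfer occurs at θ = 180° (backscattering).

Initial photon: E₀ = 237.9 keV → λ₀ = 5.2116 pm

Maximum Compton shift (at 180°):
Δλ_max = 2λ_C = 2 × 2.4263 = 4.8526 pm

Final wavelength:
λ' = 5.2116 + 4.8526 = 10.0642 pm

Minimum photon energy (maximum energy to electron):
E'_min = hc/λ' = 123.1929 keV

Maximum electron kinetic energy:
K_max = E₀ - E'_min = 237.9000 - 123.1929 = 114.7071 keV

(Intermediate values are shown rounded; full precision is carried through to the final answer.)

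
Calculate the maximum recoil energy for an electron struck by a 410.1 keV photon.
252.6775 keV

Maximum energy transfer occurs at θ = 180° (backscattering).

Initial photon: E₀ = 410.1 keV → λ₀ = 3.0233 pm

Maximum Compton shift (at 180°):
Δλ_max = 2λ_C = 2 × 2.4263 = 4.8526 pm

Final wavelength:
λ' = 3.0233 + 4.8526 = 7.8759 pm

Minimum photon energy (maximum energy to electron):
E'_min = hc/λ' = 157.4225 keV

Maximum electron kinetic energy:
K_max = E₀ - E'_min = 410.1000 - 157.4225 = 252.6775 keV

(Intermediate values are shown rounded; full precision is carried through to the final answer.)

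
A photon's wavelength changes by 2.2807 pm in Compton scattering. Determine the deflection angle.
86.56°

From the Compton formula Δλ = λ_C(1 - cos θ), we can solve for θ:

cos θ = 1 - Δλ/λ_C

Given:
- Δλ = 2.2807 pm
- λ_C = h/(m_e·c) ≈ 2.42631024 pm

cos θ = 1 - 2.2807/2.42631024
cos θ = 1 - 0.939987
cos θ = 0.060013

θ = arccos(0.060013)
θ = 86.56°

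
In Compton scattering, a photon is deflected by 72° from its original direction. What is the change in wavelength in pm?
1.6765 pm

Using the Compton scattering formula:
Δλ = λ_C(1 - cos θ)

where λ_C = h/(m_e·c) ≈ 2.4263 pm is the Compton wavelength of an electron.

For θ = 72°:
cos(72°) = 0.3090
1 - cos(72°) = 0.6910

Δλ = 2.4263 × 0.6910
Δλ = 1.6765 pm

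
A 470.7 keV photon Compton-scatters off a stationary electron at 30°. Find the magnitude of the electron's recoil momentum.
1.2592e-22 kg·m/s

The electron is initially at rest, so by conservation of momentum:
p⃗_e = p⃗₀ − p⃗'  (incident photon momentum minus scattered photon momentum)

Photon momentum magnitudes (p = h/λ = E/c):
λ₀ = hc/E₀ = 2.6340 pm → p₀ = h/λ₀ = 2.5156e-22 kg·m/s
Δλ = λ_C(1 − cos 30°) = 0.3251 pm
λ' = 2.9591 pm → p' = h/λ' = 2.2392e-22 kg·m/s

The scattered photon makes angle θ = 30° with the incident direction, so by the law of cosines:
|p⃗_e|² = p₀² + p'² − 2p₀p'cos θ
|p⃗_e|² = (2.5156e-22)² + (2.2392e-22)² − 2·2.5156e-22·2.2392e-22·cos(30°)
|p⃗_e| = 1.2592e-22 kg·m/s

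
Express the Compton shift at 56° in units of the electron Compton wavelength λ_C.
0.4408 λ_C

The Compton shift formula is:
Δλ = λ_C(1 - cos θ)

Dividing both sides by λ_C:
Δλ/λ_C = 1 - cos θ

For θ = 56°:
Δλ/λ_C = 1 - cos(56°)
Δλ/λ_C = 1 - 0.5592
Δλ/λ_C = 0.4408

This means the shift is 0.4408 × λ_C = 1.0695 pm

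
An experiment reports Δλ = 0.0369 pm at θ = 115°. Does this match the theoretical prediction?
No, inconsistent

Calculate the expected shift for θ = 115°:

Δλ_expected = λ_C(1 - cos(115°))
Δλ_expected = 2.4263 × (1 - cos(115°))
Δλ_expected = 2.4263 × 1.4226
Δλ_expected = 3.4517 pm

Given shift: 0.0369 pm
Expected shift: 3.4517 pm
Difference: 3.4149 pm

The values do not match. The given shift corresponds to θ ≈ 10.0°, not 115°.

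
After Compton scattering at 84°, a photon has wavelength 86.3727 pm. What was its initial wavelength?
84.2000 pm

From λ' = λ + Δλ, we have λ = λ' - Δλ

First calculate the Compton shift:
Δλ = λ_C(1 - cos θ)
Δλ = 2.4263 × (1 - cos(84°))
Δλ = 2.4263 × 0.8955
Δλ = 2.1727 pm

Initial wavelength:
λ = λ' - Δλ
λ = 86.3727 - 2.1727
λ = 84.2000 pm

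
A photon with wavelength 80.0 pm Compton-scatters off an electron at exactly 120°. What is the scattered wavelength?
83.6395 pm

Using the Compton formula: λ' = λ + λ_C(1 − cos θ)

For θ = 120°, cos θ = -1/2 (exact) = -0.5000, so:
1 − cos 120° = 1 − (-1/2) = 1.5000

Δλ = λ_C × 1.5000 = 2.4263 × 1.5000 = 3.6395 pm

λ' = 80.0 + 3.6395 = 83.6395 pm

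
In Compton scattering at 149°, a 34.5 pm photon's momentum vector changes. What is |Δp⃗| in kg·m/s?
3.4882e-23 kg·m/s

Photon momentum magnitude is p = h/λ.

Initial momentum:
p₀ = h/λ = 6.6261e-34/3.4500e-11 = 1.9206e-23 kg·m/s

After scattering:
λ' = λ + Δλ = 34.5 + 4.5061 = 39.0061 pm
p' = h/λ' = 6.6261e-34/3.9006e-11 = 1.6987e-23 kg·m/s

Momentum is a vector; the scattered photon's direction makes angle θ = 149° with the incident direction. The magnitude of the vector change Δp⃗ = p⃗₀ − p⃗' is found from the law of cosines:
|Δp⃗|² = p₀² + p'² − 2p₀p'cos θ
|Δp⃗|² = (1.9206e-23)² + (1.6987e-23)² − 2·1.9206e-23·1.6987e-23·cos(149°)
|Δp⃗| = 3.4882e-23 kg·m/s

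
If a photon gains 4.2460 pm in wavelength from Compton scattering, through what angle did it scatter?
138.59°

From the Compton formula Δλ = λ_C(1 - cos θ), we can solve for θ:

cos θ = 1 - Δλ/λ_C

Given:
- Δλ = 4.2460 pm
- λ_C = h/(m_e·c) ≈ 2.42631024 pm

cos θ = 1 - 4.2460/2.42631024
cos θ = 1 - 1.749982
cos θ = -0.749982

θ = arccos(-0.749982)
θ = 138.59°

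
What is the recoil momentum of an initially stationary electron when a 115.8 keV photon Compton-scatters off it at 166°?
1.0392e-22 kg·m/s

The electron is initially at rest, so by conservation of momentum:
p⃗_e = p⃗₀ − p⃗'  (incident photon momentum minus scattered photon momentum)

Photon momentum magnitudes (p = h/λ = E/c):
λ₀ = hc/E₀ = 10.7068 pm → p₀ = h/λ₀ = 6.1887e-23 kg·m/s
Δλ = λ_C(1 − cos 166°) = 4.7805 pm
λ' = 15.4873 pm → p' = h/λ' = 4.2784e-23 kg·m/s

The scattered photon makes angle θ = 166° with the incident direction, so by the law of cosines:
|p⃗_e|² = p₀² + p'² − 2p₀p'cos θ
|p⃗_e|² = (6.1887e-23)² + (4.2784e-23)² − 2·6.1887e-23·4.2784e-23·cos(166°)
|p⃗_e| = 1.0392e-22 kg·m/s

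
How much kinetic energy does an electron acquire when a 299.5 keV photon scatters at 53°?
56.6711 keV

By energy conservation: K_e = E_initial - E_final

First find the scattered photon energy:
Initial wavelength: λ = hc/E = 4.1397 pm
Compton shift: Δλ = λ_C(1 - cos(53°)) = 0.9661 pm
Final wavelength: λ' = 4.1397 + 0.9661 = 5.1058 pm
Final photon energy: E' = hc/λ' = 242.8289 keV

Electron kinetic energy:
K_e = E - E' = 299.5000 - 242.8289 = 56.6711 keV

(Intermediate values are shown rounded; full precision is carried through to the final answer.)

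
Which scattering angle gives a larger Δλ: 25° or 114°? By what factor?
114° produces the larger shift by a factor of 15.014

Calculate both shifts using Δλ = λ_C(1 - cos θ):

For θ₁ = 25°:
Δλ₁ = 2.4263 × (1 - cos(25°))
Δλ₁ = 2.4263 × 0.0937
Δλ₁ = 0.2273 pm

For θ₂ = 114°:
Δλ₂ = 2.4263 × (1 - cos(114°))
Δλ₂ = 2.4263 × 1.4067
Δλ₂ = 3.4132 pm

The 114° angle produces the larger shift.
Ratio: 3.4132/0.2273 = 15.014

(Intermediate values are shown rounded; full precision is carried through to the final answer.)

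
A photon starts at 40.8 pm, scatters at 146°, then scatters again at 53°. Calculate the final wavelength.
46.2039 pm

Apply Compton shift twice:

First scattering at θ₁ = 146°:
Δλ₁ = λ_C(1 - cos(146°))
Δλ₁ = 2.4263 × 1.8290
Δλ₁ = 4.4378 pm

After first scattering:
λ₁ = 40.8 + 4.4378 = 45.2378 pm

Second scattering at θ₂ = 53°:
Δλ₂ = λ_C(1 - cos(53°))
Δλ₂ = 2.4263 × 0.3982
Δλ₂ = 0.9661 pm

Final wavelength:
λ₂ = 45.2378 + 0.9661 = 46.2039 pm

Total shift: Δλ_total = 4.4378 + 0.9661 = 5.4039 pm

(Intermediate values are shown rounded; full precision is carried through to the final answer.)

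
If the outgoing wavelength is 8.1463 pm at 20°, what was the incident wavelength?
8.0000 pm

From λ' = λ + Δλ, we have λ = λ' - Δλ

First calculate the Compton shift:
Δλ = λ_C(1 - cos θ)
Δλ = 2.4263 × (1 - cos(20°))
Δλ = 2.4263 × 0.0603
Δλ = 0.1463 pm

Initial wavelength:
λ = λ' - Δλ
λ = 8.1463 - 0.1463
λ = 8.0000 pm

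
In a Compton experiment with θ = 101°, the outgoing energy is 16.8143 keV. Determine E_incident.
17.5000 keV

Convert final energy to wavelength (hc ≈ 1239.842 keV·pm):
λ' = hc/E' = 1239.842 / 16.8143 = 73.7374 pm

Calculate the Compton shift:
Δλ = λ_C(1 - cos(101°))
Δλ = 2.4263 × (1 - cos(101°))
Δλ = 2.8893 pm

Initial wavelength:
λ = λ' - Δλ = 73.7374 - 2.8893 = 70.8481 pm

Initial energy:
E = hc/λ = 1239.842 / 70.8481 = 17.5000 keV

(Intermediate values are shown rounded; full precision is carried through to the final answer.)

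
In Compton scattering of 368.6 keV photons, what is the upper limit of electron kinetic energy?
217.6992 keV

Maximum energy transfer occurs at θ = 180° (backscattering).

Initial photon: E₀ = 368.6 keV → λ₀ = 3.3637 pm

Maximum Compton shift (at 180°):
Δλ_max = 2λ_C = 2 × 2.4263 = 4.8526 pm

Final wavelength:
λ' = 3.3637 + 4.8526 = 8.2163 pm

Minimum photon energy (maximum energy to electron):
E'_min = hc/λ' = 150.9008 keV

Maximum electron kinetic energy:
K_max = E₀ - E'_min = 368.6000 - 150.9008 = 217.6992 keV

(Intermediate values are shown rounded; full precision is carried through to the final answer.)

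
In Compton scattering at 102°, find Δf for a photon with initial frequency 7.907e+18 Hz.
5.673e+17 Hz (decrease)

Convert frequency to wavelength (c = 299792458 m/s):
λ₀ = c/f₀ = 299792458/7.907e+18 = 3.7914817e-11 m = 37.9148 pm

Calculate Compton shift:
Δλ = λ_C(1 - cos(102°)) = 2.9308 pm

Final wavelength:
λ' = λ₀ + Δλ = 37.9148 + 2.9308 = 40.8456 pm

Final frequency:
f' = c/λ' = 299792458/4.0845585e-11 = 7.3396538e+18 Hz

Frequency shift (decrease):
Δf = f₀ - f' = 7.907e+18 - 7.3396538e+18 = 5.673e+17 Hz

(Intermediate values are shown rounded; full precision is carried through to the final answer.)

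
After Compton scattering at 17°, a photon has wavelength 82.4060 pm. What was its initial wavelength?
82.3000 pm

From λ' = λ + Δλ, we have λ = λ' - Δλ

First calculate the Compton shift:
Δλ = λ_C(1 - cos θ)
Δλ = 2.4263 × (1 - cos(17°))
Δλ = 2.4263 × 0.0437
Δλ = 0.1060 pm

Initial wavelength:
λ = λ' - Δλ
λ = 82.4060 - 0.1060
λ = 82.3000 pm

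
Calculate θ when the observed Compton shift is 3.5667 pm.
118.03°

From the Compton formula Δλ = λ_C(1 - cos θ), we can solve for θ:

cos θ = 1 - Δλ/λ_C

Given:
- Δλ = 3.5667 pm
- λ_C = h/(m_e·c) ≈ 2.42631024 pm

cos θ = 1 - 3.5667/2.42631024
cos θ = 1 - 1.470010
cos θ = -0.470010

θ = arccos(-0.470010)
θ = 118.03°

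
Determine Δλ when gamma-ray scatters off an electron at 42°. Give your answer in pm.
0.6232 pm

Using the Compton scattering formula:
Δλ = λ_C(1 - cos θ)

where λ_C = h/(m_e·c) ≈ 2.4263 pm is the Compton wavelength of an electron.

For θ = 42°:
cos(42°) = 0.7431
1 - cos(42°) = 0.2569

Δλ = 2.4263 × 0.2569
Δλ = 0.6232 pm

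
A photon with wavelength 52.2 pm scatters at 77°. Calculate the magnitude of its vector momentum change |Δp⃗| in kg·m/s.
1.5533e-23 kg·m/s

Photon momentum magnitude is p = h/λ.

Initial momentum:
p₀ = h/λ = 6.6261e-34/5.2200e-11 = 1.2694e-23 kg·m/s

After scattering:
λ' = λ + Δλ = 52.2 + 1.8805 = 54.0805 pm
p' = h/λ' = 6.6261e-34/5.4081e-11 = 1.2252e-23 kg·m/s

Momentum is a vector; the scattered photon's direction makes angle θ = 77° with the incident direction. The magnitude of the vector change Δp⃗ = p⃗₀ − p⃗' is found from the law of cosines:
|Δp⃗|² = p₀² + p'² − 2p₀p'cos θ
|Δp⃗|² = (1.2694e-23)² + (1.2252e-23)² − 2·1.2694e-23·1.2252e-23·cos(77°)
|Δp⃗| = 1.5533e-23 kg·m/s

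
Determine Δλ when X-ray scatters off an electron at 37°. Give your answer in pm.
0.4886 pm

Using the Compton scattering formula:
Δλ = λ_C(1 - cos θ)

where λ_C = h/(m_e·c) ≈ 2.4263 pm is the Compton wavelength of an electron.

For θ = 37°:
cos(37°) = 0.7986
1 - cos(37°) = 0.2014

Δλ = 2.4263 × 0.2014
Δλ = 0.4886 pm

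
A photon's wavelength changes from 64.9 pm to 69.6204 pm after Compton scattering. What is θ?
161.00°

First find the wavelength shift:
Δλ = λ' - λ = 69.6204 - 64.9 = 4.7204 pm

Using Δλ = λ_C(1 - cos θ), with λ_C = h/(m_e·c) ≈ 2.42631024 pm:
cos θ = 1 - Δλ/λ_C
cos θ = 1 - 4.7204/2.42631024
cos θ = -0.945506

θ = arccos(-0.945506)
θ = 161.00°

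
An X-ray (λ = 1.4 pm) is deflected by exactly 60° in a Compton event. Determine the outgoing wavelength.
2.6132 pm

Using the Compton formula: λ' = λ + λ_C(1 − cos θ)

For θ = 60°, cos θ = 1/2 (exact) = 0.5000, so:
1 − cos 60° = 1 − (1/2) = 0.5000

Δλ = λ_C × 0.5000 = 2.4263 × 0.5000 = 1.2132 pm

λ' = 1.4 + 1.2132 = 2.6132 pm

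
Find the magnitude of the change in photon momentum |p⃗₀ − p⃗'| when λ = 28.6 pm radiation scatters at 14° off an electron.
5.6402e-24 kg·m/s

Photon momentum magnitude is p = h/λ.

Initial momentum:
p₀ = h/λ = 6.6261e-34/2.8600e-11 = 2.3168e-23 kg·m/s

After scattering:
λ' = λ + Δλ = 28.6 + 0.0721 = 28.6721 pm
p' = h/λ' = 6.6261e-34/2.8672e-11 = 2.3110e-23 kg·m/s

Momentum is a vector; the scattered photon's direction makes angle θ = 14° with the incident direction. The magnitude of the vector change Δp⃗ = p⃗₀ − p⃗' is found from the law of cosines:
|Δp⃗|² = p₀² + p'² − 2p₀p'cos θ
|Δp⃗|² = (2.3168e-23)² + (2.3110e-23)² − 2·2.3168e-23·2.3110e-23·cos(14°)
|Δp⃗| = 5.6402e-24 kg·m/s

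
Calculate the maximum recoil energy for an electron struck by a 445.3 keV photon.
282.9513 keV

Maximum energy transfer occurs at θ = 180° (backscattering).

Initial photon: E₀ = 445.3 keV → λ₀ = 2.7843 pm

Maximum Compton shift (at 180°):
Δλ_max = 2λ_C = 2 × 2.4263 = 4.8526 pm

Final wavelength:
λ' = 2.7843 + 4.8526 = 7.6369 pm

Minimum photon energy (maximum energy to electron):
E'_min = hc/λ' = 162.3487 keV

Maximum electron kinetic energy:
K_max = E₀ - E'_min = 445.3000 - 162.3487 = 282.9513 keV

(Intermediate values are shown rounded; full precision is carried through to the final answer.)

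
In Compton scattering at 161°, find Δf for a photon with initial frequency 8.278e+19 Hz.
4.684e+19 Hz (decrease)

Convert frequency to wavelength (c = 299792458 m/s):
λ₀ = c/f₀ = 299792458/8.278e+19 = 3.6215566e-12 m = 3.6216 pm

Calculate Compton shift:
Δλ = λ_C(1 - cos(161°)) = 4.7204 pm

Final wavelength:
λ' = λ₀ + Δλ = 3.6216 + 4.7204 = 8.3420 pm

Final frequency:
f' = c/λ' = 299792458/8.3419883e-12 = 3.5937770e+19 Hz

Frequency shift (decrease):
Δf = f₀ - f' = 8.278e+19 - 3.5937770e+19 = 4.684e+19 Hz

(Intermediate values are shown rounded; full precision is carried through to the final answer.)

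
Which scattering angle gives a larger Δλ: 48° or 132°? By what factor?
132° produces the larger shift by a factor of 5.045

Calculate both shifts using Δλ = λ_C(1 - cos θ):

For θ₁ = 48°:
Δλ₁ = 2.4263 × (1 - cos(48°))
Δλ₁ = 2.4263 × 0.3309
Δλ₁ = 0.8028 pm

For θ₂ = 132°:
Δλ₂ = 2.4263 × (1 - cos(132°))
Δλ₂ = 2.4263 × 1.6691
Δλ₂ = 4.0498 pm

The 132° angle produces the larger shift.
Ratio: 4.0498/0.8028 = 5.045

(Intermediate values are shown rounded; full precision is carried through to the final answer.)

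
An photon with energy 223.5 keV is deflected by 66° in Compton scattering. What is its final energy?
177.4541 keV

First convert energy to wavelength:
λ = hc/E, with hc ≈ 1239.842 keV·pm (i.e. 1239.842 eV·nm)

For E = 223.5 keV = 223500 eV:
λ = 1239.842 keV·pm / 223.5 keV
λ = 5.5474 pm

Calculate the Compton shift:
Δλ = λ_C(1 - cos(66°)) = 2.4263 × 0.5933
Δλ = 1.4394 pm

Final wavelength:
λ' = 5.5474 + 1.4394 = 6.9868 pm

Final energy:
E' = hc/λ' = 1239.842 / 6.9868 = 177.4541 keV

(Intermediate values are shown rounded; full precision is carried through to the final answer.)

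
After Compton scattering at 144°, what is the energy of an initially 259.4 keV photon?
135.2227 keV

First convert energy to wavelength:
λ = hc/E, with hc ≈ 1239.842 keV·pm (i.e. 1239.842 eV·nm)

For E = 259.4 keV = 259400 eV:
λ = 1239.842 keV·pm / 259.4 keV
λ = 4.7797 pm

Calculate the Compton shift:
Δλ = λ_C(1 - cos(144°)) = 2.4263 × 1.8090
Δλ = 4.3892 pm

Final wavelength:
λ' = 4.7797 + 4.3892 = 9.1689 pm

Final energy:
E' = hc/λ' = 1239.842 / 9.1689 = 135.2227 keV

(Intermediate values are shown rounded; full precision is carried through to the final answer.)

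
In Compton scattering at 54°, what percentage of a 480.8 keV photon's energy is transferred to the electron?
0.2795 (or 27.95%)

Calculate initial and final photon energies:

Initial: E₀ = 480.8 keV → λ₀ = 2.5787 pm
Compton shift: Δλ = 1.0002 pm
Final wavelength: λ' = 3.5789 pm
Final energy: E' = 346.4342 keV

Fractional energy loss:
(E₀ - E')/E₀ = (480.8000 - 346.4342)/480.8000
= 134.3658/480.8000
= 0.2795
= 27.95%

(Intermediate values are shown rounded; full precision is carried through to the final answer.)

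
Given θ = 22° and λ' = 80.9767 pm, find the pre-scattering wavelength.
80.8000 pm

From λ' = λ + Δλ, we have λ = λ' - Δλ

First calculate the Compton shift:
Δλ = λ_C(1 - cos θ)
Δλ = 2.4263 × (1 - cos(22°))
Δλ = 2.4263 × 0.0728
Δλ = 0.1767 pm

Initial wavelength:
λ = λ' - Δλ
λ = 80.9767 - 0.1767
λ = 80.8000 pm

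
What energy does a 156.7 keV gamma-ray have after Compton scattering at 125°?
105.6967 keV

First convert energy to wavelength:
λ = hc/E, with hc ≈ 1239.842 keV·pm (i.e. 1239.842 eV·nm)

For E = 156.7 keV = 156700 eV:
λ = 1239.842 keV·pm / 156.7 keV
λ = 7.9122 pm

Calculate the Compton shift:
Δλ = λ_C(1 - cos(125°)) = 2.4263 × 1.5736
Δλ = 3.8180 pm

Final wavelength:
λ' = 7.9122 + 3.8180 = 11.7302 pm

Final energy:
E' = hc/λ' = 1239.842 / 11.7302 = 105.6967 keV

(Intermediate values are shown rounded; full precision is carried through to the final answer.)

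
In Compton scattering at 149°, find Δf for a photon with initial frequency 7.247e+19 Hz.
3.778e+19 Hz (decrease)

Convert frequency to wavelength (c = 299792458 m/s):
λ₀ = c/f₀ = 299792458/7.247e+19 = 4.1367802e-12 m = 4.1368 pm

Calculate Compton shift:
Δλ = λ_C(1 - cos(149°)) = 4.5061 pm

Final wavelength:
λ' = λ₀ + Δλ = 4.1368 + 4.5061 = 8.6428 pm

Final frequency:
f' = c/λ' = 299792458/8.6428442e-12 = 3.4686783e+19 Hz

Frequency shift (decrease):
Δf = f₀ - f' = 7.247e+19 - 3.4686783e+19 = 3.778e+19 Hz

(Intermediate values are shown rounded; full precision is carried through to the final answer.)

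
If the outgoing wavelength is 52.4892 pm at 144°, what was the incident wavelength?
48.1000 pm

From λ' = λ + Δλ, we have λ = λ' - Δλ

First calculate the Compton shift:
Δλ = λ_C(1 - cos θ)
Δλ = 2.4263 × (1 - cos(144°))
Δλ = 2.4263 × 1.8090
Δλ = 4.3892 pm

Initial wavelength:
λ = λ' - Δλ
λ = 52.4892 - 4.3892
λ = 48.1000 pm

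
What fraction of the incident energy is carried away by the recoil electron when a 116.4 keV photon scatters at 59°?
0.0995 (or 9.95%)

Calculate initial and final photon energies:

Initial: E₀ = 116.4 keV → λ₀ = 10.6516 pm
Compton shift: Δλ = 1.1767 pm
Final wavelength: λ' = 11.8282 pm
Final energy: E' = 104.8206 keV

Fractional energy loss:
(E₀ - E')/E₀ = (116.4000 - 104.8206)/116.4000
= 11.5794/116.4000
= 0.0995
= 9.95%

(Intermediate values are shown rounded; full precision is carried through to the final answer.)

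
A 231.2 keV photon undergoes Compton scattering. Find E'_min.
121.3716 keV (at θ = 180°)

The scattered photon has minimum energy when its wavelength is maximum, i.e., when the Compton shift Δλ = λ_C(1 − cos θ) is maximum. This occurs at θ = 180° (backscattering), giving Δλ_max = 2λ_C = 4.8526 pm.

Initial wavelength: λ₀ = hc/E₀ = 5.3626 pm
Maximum final wavelength: λ'_max = λ₀ + 2λ_C = 5.3626 + 4.8526 = 10.2153 pm
Minimum final energy: E'_min = hc/λ'_max = 121.3716 keV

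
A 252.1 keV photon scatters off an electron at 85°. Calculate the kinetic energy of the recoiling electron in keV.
78.2798 keV

By energy conservation: K_e = E_initial - E_final

First find the scattered photon energy:
Initial wavelength: λ = hc/E = 4.9181 pm
Compton shift: Δλ = λ_C(1 - cos(85°)) = 2.2148 pm
Final wavelength: λ' = 4.9181 + 2.2148 = 7.1329 pm
Final photon energy: E' = hc/λ' = 173.8202 keV

Electron kinetic energy:
K_e = E - E' = 252.1000 - 173.8202 = 78.2798 keV

(Intermediate values are shown rounded; full precision is carried through to the final answer.)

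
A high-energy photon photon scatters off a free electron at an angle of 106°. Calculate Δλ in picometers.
3.0951 pm

Using the Compton scattering formula:
Δλ = λ_C(1 - cos θ)

where λ_C = h/(m_e·c) ≈ 2.4263 pm is the Compton wavelength of an electron.

For θ = 106°:
cos(106°) = -0.2756
1 - cos(106°) = 1.2756

Δλ = 2.4263 × 1.2756
Δλ = 3.0951 pm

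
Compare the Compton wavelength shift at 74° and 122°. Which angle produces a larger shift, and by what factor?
122° produces the larger shift by a factor of 2.112

Calculate both shifts using Δλ = λ_C(1 - cos θ):

For θ₁ = 74°:
Δλ₁ = 2.4263 × (1 - cos(74°))
Δλ₁ = 2.4263 × 0.7244
Δλ₁ = 1.7575 pm

For θ₂ = 122°:
Δλ₂ = 2.4263 × (1 - cos(122°))
Δλ₂ = 2.4263 × 1.5299
Δλ₂ = 3.7121 pm

The 122° angle produces the larger shift.
Ratio: 3.7121/1.7575 = 2.112

(Intermediate values are shown rounded; full precision is carried through to the final answer.)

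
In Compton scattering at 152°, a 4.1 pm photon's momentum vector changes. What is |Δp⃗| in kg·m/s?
2.3190e-22 kg·m/s

Photon momentum magnitude is p = h/λ.

Initial momentum:
p₀ = h/λ = 6.6261e-34/4.1000e-12 = 1.6161e-22 kg·m/s

After scattering:
λ' = λ + Δλ = 4.1 + 4.5686 = 8.6686 pm
p' = h/λ' = 6.6261e-34/8.6686e-12 = 7.6437e-23 kg·m/s

Momentum is a vector; the scattered photon's direction makes angle θ = 152° with the incident direction. The magnitude of the vector change Δp⃗ = p⃗₀ − p⃗' is found from the law of cosines:
|Δp⃗|² = p₀² + p'² − 2p₀p'cos θ
|Δp⃗|² = (1.6161e-22)² + (7.6437e-23)² − 2·1.6161e-22·7.6437e-23·cos(152°)
|Δp⃗| = 2.3190e-22 kg·m/s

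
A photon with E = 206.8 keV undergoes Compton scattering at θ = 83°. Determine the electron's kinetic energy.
54.2226 keV

By energy conservation: K_e = E_initial - E_final

First find the scattered photon energy:
Initial wavelength: λ = hc/E = 5.9954 pm
Compton shift: Δλ = λ_C(1 - cos(83°)) = 2.1306 pm
Final wavelength: λ' = 5.9954 + 2.1306 = 8.1260 pm
Final photon energy: E' = hc/λ' = 152.5774 keV

Electron kinetic energy:
K_e = E - E' = 206.8000 - 152.5774 = 54.2226 keV

(Intermediate values are shown rounded; full precision is carried through to the final answer.)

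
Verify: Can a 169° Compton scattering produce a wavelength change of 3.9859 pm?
No, inconsistent

Calculate the expected shift for θ = 169°:

Δλ_expected = λ_C(1 - cos(169°))
Δλ_expected = 2.4263 × (1 - cos(169°))
Δλ_expected = 2.4263 × 1.9816
Δλ_expected = 4.8080 pm

Given shift: 3.9859 pm
Expected shift: 4.8080 pm
Difference: 0.8221 pm

The values do not match. The given shift corresponds to θ ≈ 130.0°, not 169°.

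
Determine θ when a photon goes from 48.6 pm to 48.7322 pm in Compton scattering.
19.00°

First find the wavelength shift:
Δλ = λ' - λ = 48.7322 - 48.6 = 0.1322 pm

Using Δλ = λ_C(1 - cos θ), with λ_C = h/(m_e·c) ≈ 2.42631024 pm:
cos θ = 1 - Δλ/λ_C
cos θ = 1 - 0.1322/2.42631024
cos θ = 0.945514

θ = arccos(0.945514)
θ = 19.00°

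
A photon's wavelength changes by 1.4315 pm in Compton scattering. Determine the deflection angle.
65.79°

From the Compton formula Δλ = λ_C(1 - cos θ), we can solve for θ:

cos θ = 1 - Δλ/λ_C

Given:
- Δλ = 1.4315 pm
- λ_C = h/(m_e·c) ≈ 2.42631024 pm

cos θ = 1 - 1.4315/2.42631024
cos θ = 1 - 0.589991
cos θ = 0.410009

θ = arccos(0.410009)
θ = 65.79°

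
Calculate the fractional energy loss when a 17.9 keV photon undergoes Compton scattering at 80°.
0.0281 (or 2.81%)

Calculate initial and final photon energies:

Initial: E₀ = 17.9 keV → λ₀ = 69.2649 pm
Compton shift: Δλ = 2.0050 pm
Final wavelength: λ' = 71.2699 pm
Final energy: E' = 17.3964 keV

Fractional energy loss:
(E₀ - E')/E₀ = (17.9000 - 17.3964)/17.9000
= 0.5036/17.9000
= 0.0281
= 2.81%

(Intermediate values are shown rounded; full precision is carried through to the final answer.)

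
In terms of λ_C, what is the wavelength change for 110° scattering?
1.3420 λ_C

The Compton shift formula is:
Δλ = λ_C(1 - cos θ)

Dividing both sides by λ_C:
Δλ/λ_C = 1 - cos θ

For θ = 110°:
Δλ/λ_C = 1 - cos(110°)
Δλ/λ_C = 1 - -0.3420
Δλ/λ_C = 1.3420

This means the shift is 1.3420 × λ_C = 3.2562 pm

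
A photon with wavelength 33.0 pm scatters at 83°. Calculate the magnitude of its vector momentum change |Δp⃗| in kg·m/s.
2.5819e-23 kg·m/s

Photon momentum magnitude is p = h/λ.

Initial momentum:
p₀ = h/λ = 6.6261e-34/3.3000e-11 = 2.0079e-23 kg·m/s

After scattering:
λ' = λ + Δλ = 33.0 + 2.1306 = 35.1306 pm
p' = h/λ' = 6.6261e-34/3.5131e-11 = 1.8861e-23 kg·m/s

Momentum is a vector; the scattered photon's direction makes angle θ = 83° with the incident direction. The magnitude of the vector change Δp⃗ = p⃗₀ − p⃗' is found from the law of cosines:
|Δp⃗|² = p₀² + p'² − 2p₀p'cos θ
|Δp⃗|² = (2.0079e-23)² + (1.8861e-23)² − 2·2.0079e-23·1.8861e-23·cos(83°)
|Δp⃗| = 2.5819e-23 kg·m/s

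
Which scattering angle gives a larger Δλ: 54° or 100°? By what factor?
100° produces the larger shift by a factor of 2.847

Calculate both shifts using Δλ = λ_C(1 - cos θ):

For θ₁ = 54°:
Δλ₁ = 2.4263 × (1 - cos(54°))
Δλ₁ = 2.4263 × 0.4122
Δλ₁ = 1.0002 pm

For θ₂ = 100°:
Δλ₂ = 2.4263 × (1 - cos(100°))
Δλ₂ = 2.4263 × 1.1736
Δλ₂ = 2.8476 pm

The 100° angle produces the larger shift.
Ratio: 2.8476/1.0002 = 2.847

(Intermediate values are shown rounded; full precision is carried through to the final answer.)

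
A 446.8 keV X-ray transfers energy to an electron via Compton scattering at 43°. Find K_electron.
84.9879 keV

By energy conservation: K_e = E_initial - E_final

First find the scattered photon energy:
Initial wavelength: λ = hc/E = 2.7749 pm
Compton shift: Δλ = λ_C(1 - cos(43°)) = 0.6518 pm
Final wavelength: λ' = 2.7749 + 0.6518 = 3.4268 pm
Final photon energy: E' = hc/λ' = 361.8121 keV

Electron kinetic energy:
K_e = E - E' = 446.8000 - 361.8121 = 84.9879 keV

(Intermediate values are shown rounded; full precision is carried through to the final answer.)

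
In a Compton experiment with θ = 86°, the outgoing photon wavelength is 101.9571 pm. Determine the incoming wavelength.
99.7000 pm

From λ' = λ + Δλ, we have λ = λ' - Δλ

First calculate the Compton shift:
Δλ = λ_C(1 - cos θ)
Δλ = 2.4263 × (1 - cos(86°))
Δλ = 2.4263 × 0.9302
Δλ = 2.2571 pm

Initial wavelength:
λ = λ' - Δλ
λ = 101.9571 - 2.2571
λ = 99.7000 pm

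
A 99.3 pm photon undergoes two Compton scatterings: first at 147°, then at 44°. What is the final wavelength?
104.4422 pm

Apply Compton shift twice:

First scattering at θ₁ = 147°:
Δλ₁ = λ_C(1 - cos(147°))
Δλ₁ = 2.4263 × 1.8387
Δλ₁ = 4.4612 pm

After first scattering:
λ₁ = 99.3 + 4.4612 = 103.7612 pm

Second scattering at θ₂ = 44°:
Δλ₂ = λ_C(1 - cos(44°))
Δλ₂ = 2.4263 × 0.2807
Δλ₂ = 0.6810 pm

Final wavelength:
λ₂ = 103.7612 + 0.6810 = 104.4422 pm

Total shift: Δλ_total = 4.4612 + 0.6810 = 5.1422 pm

(Intermediate values are shown rounded; full precision is carried through to the final answer.)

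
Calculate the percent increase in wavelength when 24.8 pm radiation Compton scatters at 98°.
11.1451%

Calculate the Compton shift:
Δλ = λ_C(1 - cos(98°))
Δλ = 2.4263 × (1 - cos(98°))
Δλ = 2.4263 × 1.1392
Δλ = 2.7640 pm

Percentage change:
(Δλ/λ₀) × 100 = (2.7640/24.8) × 100
= 11.1451%

(Intermediate values are shown rounded; full precision is carried through to the final answer.)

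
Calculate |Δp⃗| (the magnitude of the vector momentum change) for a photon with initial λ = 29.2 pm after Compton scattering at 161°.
4.1650e-23 kg·m/s

Photon momentum magnitude is p = h/λ.

Initial momentum:
p₀ = h/λ = 6.6261e-34/2.9200e-11 = 2.2692e-23 kg·m/s

After scattering:
λ' = λ + Δλ = 29.2 + 4.7204 = 33.9204 pm
p' = h/λ' = 6.6261e-34/3.3920e-11 = 1.9534e-23 kg·m/s

Momentum is a vector; the scattered photon's direction makes angle θ = 161° with the incident direction. The magnitude of the vector change Δp⃗ = p⃗₀ − p⃗' is found from the law of cosines:
|Δp⃗|² = p₀² + p'² − 2p₀p'cos θ
|Δp⃗|² = (2.2692e-23)² + (1.9534e-23)² − 2·2.2692e-23·1.9534e-23·cos(161°)
|Δp⃗| = 4.1650e-23 kg·m/s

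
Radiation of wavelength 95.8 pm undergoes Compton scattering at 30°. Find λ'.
96.1251 pm

Using the Compton formula: λ' = λ + λ_C(1 − cos θ)

For θ = 30°, cos θ = √3/2 (exact) ≈ 0.8660, so:
1 − cos 30° = 1 − (√3/2) ≈ 0.1340

Δλ = λ_C × 0.1340 = 2.4263 × 0.1340 = 0.3251 pm

λ' = 95.8 + 0.3251 = 96.1251 pm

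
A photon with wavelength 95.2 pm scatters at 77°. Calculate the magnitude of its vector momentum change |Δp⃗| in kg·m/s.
8.5823e-24 kg·m/s

Photon momentum magnitude is p = h/λ.

Initial momentum:
p₀ = h/λ = 6.6261e-34/9.5200e-11 = 6.9602e-24 kg·m/s

After scattering:
λ' = λ + Δλ = 95.2 + 1.8805 = 97.0805 pm
p' = h/λ' = 6.6261e-34/9.7081e-11 = 6.8253e-24 kg·m/s

Momentum is a vector; the scattered photon's direction makes angle θ = 77° with the incident direction. The magnitude of the vector change Δp⃗ = p⃗₀ − p⃗' is found from the law of cosines:
|Δp⃗|² = p₀² + p'² − 2p₀p'cos θ
|Δp⃗|² = (6.9602e-24)² + (6.8253e-24)² − 2·6.9602e-24·6.8253e-24·cos(77°)
|Δp⃗| = 8.5823e-24 kg·m/s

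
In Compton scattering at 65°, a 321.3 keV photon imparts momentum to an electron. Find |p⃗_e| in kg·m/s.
1.6453e-22 kg·m/s

The electron is initially at rest, so by conservation of momentum:
p⃗_e = p⃗₀ − p⃗'  (incident photon momentum minus scattered photon momentum)

Photon momentum magnitudes (p = h/λ = E/c):
λ₀ = hc/E₀ = 3.8588 pm → p₀ = h/λ₀ = 1.7171e-22 kg·m/s
Δλ = λ_C(1 − cos 65°) = 1.4009 pm
λ' = 5.2597 pm → p' = h/λ' = 1.2598e-22 kg·m/s

The scattered photon makes angle θ = 65° with the incident direction, so by the law of cosines:
|p⃗_e|² = p₀² + p'² − 2p₀p'cos θ
|p⃗_e|² = (1.7171e-22)² + (1.2598e-22)² − 2·1.7171e-22·1.2598e-22·cos(65°)
|p⃗_e| = 1.6453e-22 kg·m/s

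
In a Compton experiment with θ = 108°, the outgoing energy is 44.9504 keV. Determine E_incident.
50.7999 keV

Convert final energy to wavelength (hc ≈ 1239.842 keV·pm):
λ' = hc/E' = 1239.842 / 44.9504 = 27.5824 pm

Calculate the Compton shift:
Δλ = λ_C(1 - cos(108°))
Δλ = 2.4263 × (1 - cos(108°))
Δλ = 3.1761 pm

Initial wavelength:
λ = λ' - Δλ = 27.5824 - 3.1761 = 24.4064 pm

Initial energy:
E = hc/λ = 1239.842 / 24.4064 = 50.7999 keV

(Intermediate values are shown rounded; full precision is carried through to the final answer.)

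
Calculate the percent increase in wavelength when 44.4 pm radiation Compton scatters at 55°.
2.3303%

Calculate the Compton shift:
Δλ = λ_C(1 - cos(55°))
Δλ = 2.4263 × (1 - cos(55°))
Δλ = 2.4263 × 0.4264
Δλ = 1.0346 pm

Percentage change:
(Δλ/λ₀) × 100 = (1.0346/44.4) × 100
= 2.3303%

(Intermediate values are shown rounded; full precision is carried through to the final answer.)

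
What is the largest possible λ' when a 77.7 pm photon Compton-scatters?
82.5526 pm (at θ = 180°)

The Compton shift is Δλ = λ_C(1 − cos θ).

Since cos θ ranges from −1 to 1, the factor (1 − cos θ) ranges from 0 to 2; the maximum shift occurs at θ = 180° (backscattering):
Δλ_max = 2λ_C = 2 × 2.4263 pm = 4.8526 pm

Maximum scattered wavelength:
λ'_max = λ₀ + Δλ_max = 77.7 + 4.8526 = 82.5526 pm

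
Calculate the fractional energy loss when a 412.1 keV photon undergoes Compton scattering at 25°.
0.0703 (or 7.03%)

Calculate initial and final photon energies:

Initial: E₀ = 412.1 keV → λ₀ = 3.0086 pm
Compton shift: Δλ = 0.2273 pm
Final wavelength: λ' = 3.2359 pm
Final energy: E' = 383.1496 keV

Fractional energy loss:
(E₀ - E')/E₀ = (412.1000 - 383.1496)/412.1000
= 28.9504/412.1000
= 0.0703
= 7.03%

(Intermediate values are shown rounded; full precision is carried through to the final answer.)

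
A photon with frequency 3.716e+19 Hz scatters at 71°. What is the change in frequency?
6.266e+18 Hz (decrease)

Convert frequency to wavelength (c = 299792458 m/s):
λ₀ = c/f₀ = 299792458/3.716e+19 = 8.0676119e-12 m = 8.0676 pm

Calculate Compton shift:
Δλ = λ_C(1 - cos(71°)) = 1.6364 pm

Final wavelength:
λ' = λ₀ + Δλ = 8.0676 + 1.6364 = 9.7040 pm

Final frequency:
f' = c/λ' = 299792458/9.7039928e-12 = 3.0893722e+19 Hz

Frequency shift (decrease):
Δf = f₀ - f' = 3.716e+19 - 3.0893722e+19 = 6.266e+18 Hz

(Intermediate values are shown rounded; full precision is carried through to the final answer.)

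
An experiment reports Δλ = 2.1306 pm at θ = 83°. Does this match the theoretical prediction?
Yes, consistent

Calculate the expected shift for θ = 83°:

Δλ_expected = λ_C(1 - cos(83°))
Δλ_expected = 2.4263 × (1 - cos(83°))
Δλ_expected = 2.4263 × 0.8781
Δλ_expected = 2.1306 pm

Given shift: 2.1306 pm
Expected shift: 2.1306 pm
Difference: 0.0000 pm

The values match. This is consistent with Compton scattering at the stated angle.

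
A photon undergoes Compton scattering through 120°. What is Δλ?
3.6395 pm

Using the Compton scattering formula:
Δλ = λ_C(1 - cos θ)

where λ_C = h/(m_e·c) ≈ 2.4263 pm is the Compton wavelength of an electron.

For θ = 120°:
cos(120°) = -0.5000
1 - cos(120°) = 1.5000

Δλ = 2.4263 × 1.5000
Δλ = 3.6395 pm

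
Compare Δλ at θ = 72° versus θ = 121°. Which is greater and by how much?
121° produces the larger shift by a factor of 2.193

Calculate both shifts using Δλ = λ_C(1 - cos θ):

For θ₁ = 72°:
Δλ₁ = 2.4263 × (1 - cos(72°))
Δλ₁ = 2.4263 × 0.6910
Δλ₁ = 1.6765 pm

For θ₂ = 121°:
Δλ₂ = 2.4263 × (1 - cos(121°))
Δλ₂ = 2.4263 × 1.5150
Δλ₂ = 3.6760 pm

The 121° angle produces the larger shift.
Ratio: 3.6760/1.6765 = 2.193

(Intermediate values are shown rounded; full precision is carried through to the final answer.)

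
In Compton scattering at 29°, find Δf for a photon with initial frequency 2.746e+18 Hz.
7.630e+15 Hz (decrease)

Convert frequency to wavelength (c = 299792458 m/s):
λ₀ = c/f₀ = 299792458/2.746e+18 = 1.0917424e-10 m = 109.1742 pm

Calculate Compton shift:
Δλ = λ_C(1 - cos(29°)) = 0.3042 pm

Final wavelength:
λ' = λ₀ + Δλ = 109.1742 + 0.3042 = 109.4784 pm

Final frequency:
f' = c/λ' = 299792458/1.0947845e-10 = 2.7383696e+18 Hz

Frequency shift (decrease):
Δf = f₀ - f' = 2.746e+18 - 2.7383696e+18 = 7.630e+15 Hz

(Intermediate values are shown rounded; full precision is carried through to the final answer.)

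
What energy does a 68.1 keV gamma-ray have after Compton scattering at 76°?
61.8513 keV

First convert energy to wavelength:
λ = hc/E, with hc ≈ 1239.842 keV·pm (i.e. 1239.842 eV·nm)

For E = 68.1 keV = 68100 eV:
λ = 1239.842 keV·pm / 68.1 keV
λ = 18.2062 pm

Calculate the Compton shift:
Δλ = λ_C(1 - cos(76°)) = 2.4263 × 0.7581
Δλ = 1.8393 pm

Final wavelength:
λ' = 18.2062 + 1.8393 = 20.0455 pm

Final energy:
E' = hc/λ' = 1239.842 / 20.0455 = 61.8513 keV

(Intermediate values are shown rounded; full precision is carried through to the final answer.)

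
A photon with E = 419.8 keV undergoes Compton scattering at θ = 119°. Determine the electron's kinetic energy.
230.6850 keV

By energy conservation: K_e = E_initial - E_final

First find the scattered photon energy:
Initial wavelength: λ = hc/E = 2.9534 pm
Compton shift: Δλ = λ_C(1 - cos(119°)) = 3.6026 pm
Final wavelength: λ' = 2.9534 + 3.6026 = 6.5560 pm
Final photon energy: E' = hc/λ' = 189.1150 keV

Electron kinetic energy:
K_e = E - E' = 419.8000 - 189.1150 = 230.6850 keV

(Intermediate values are shown rounded; full precision is carried through to the final answer.)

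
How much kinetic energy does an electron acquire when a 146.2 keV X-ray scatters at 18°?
2.0190 keV

By energy conservation: K_e = E_initial - E_final

First find the scattered photon energy:
Initial wavelength: λ = hc/E = 8.4805 pm
Compton shift: Δλ = λ_C(1 - cos(18°)) = 0.1188 pm
Final wavelength: λ' = 8.4805 + 0.1188 = 8.5992 pm
Final photon energy: E' = hc/λ' = 144.1810 keV

Electron kinetic energy:
K_e = E - E' = 146.2000 - 144.1810 = 2.0190 keV

(Intermediate values are shown rounded; full precision is carried through to the final answer.)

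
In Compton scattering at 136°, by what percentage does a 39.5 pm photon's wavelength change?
10.5611%

Calculate the Compton shift:
Δλ = λ_C(1 - cos(136°))
Δλ = 2.4263 × (1 - cos(136°))
Δλ = 2.4263 × 1.7193
Δλ = 4.1717 pm

Percentage change:
(Δλ/λ₀) × 100 = (4.1717/39.5) × 100
= 10.5611%

(Intermediate values are shown rounded; full precision is carried through to the final answer.)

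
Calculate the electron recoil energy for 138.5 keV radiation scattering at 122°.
40.5970 keV

By energy conservation: K_e = E_initial - E_final

First find the scattered photon energy:
Initial wavelength: λ = hc/E = 8.9519 pm
Compton shift: Δλ = λ_C(1 - cos(122°)) = 3.7121 pm
Final wavelength: λ' = 8.9519 + 3.7121 = 12.6640 pm
Final photon energy: E' = hc/λ' = 97.9030 keV

Electron kinetic energy:
K_e = E - E' = 138.5000 - 97.9030 = 40.5970 keV

(Intermediate values are shown rounded; full precision is carried through to the final answer.)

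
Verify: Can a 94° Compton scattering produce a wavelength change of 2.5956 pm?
Yes, consistent

Calculate the expected shift for θ = 94°:

Δλ_expected = λ_C(1 - cos(94°))
Δλ_expected = 2.4263 × (1 - cos(94°))
Δλ_expected = 2.4263 × 1.0698
Δλ_expected = 2.5956 pm

Given shift: 2.5956 pm
Expected shift: 2.5956 pm
Difference: 0.0000 pm

The values match. This is consistent with Compton scattering at the stated angle.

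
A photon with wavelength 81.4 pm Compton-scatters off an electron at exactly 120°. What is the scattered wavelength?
85.0395 pm

Using the Compton formula: λ' = λ + λ_C(1 − cos θ)

For θ = 120°, cos θ = -1/2 (exact) = -0.5000, so:
1 − cos 120° = 1 − (-1/2) = 1.5000

Δλ = λ_C × 1.5000 = 2.4263 × 1.5000 = 3.6395 pm

λ' = 81.4 + 3.6395 = 85.0395 pm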